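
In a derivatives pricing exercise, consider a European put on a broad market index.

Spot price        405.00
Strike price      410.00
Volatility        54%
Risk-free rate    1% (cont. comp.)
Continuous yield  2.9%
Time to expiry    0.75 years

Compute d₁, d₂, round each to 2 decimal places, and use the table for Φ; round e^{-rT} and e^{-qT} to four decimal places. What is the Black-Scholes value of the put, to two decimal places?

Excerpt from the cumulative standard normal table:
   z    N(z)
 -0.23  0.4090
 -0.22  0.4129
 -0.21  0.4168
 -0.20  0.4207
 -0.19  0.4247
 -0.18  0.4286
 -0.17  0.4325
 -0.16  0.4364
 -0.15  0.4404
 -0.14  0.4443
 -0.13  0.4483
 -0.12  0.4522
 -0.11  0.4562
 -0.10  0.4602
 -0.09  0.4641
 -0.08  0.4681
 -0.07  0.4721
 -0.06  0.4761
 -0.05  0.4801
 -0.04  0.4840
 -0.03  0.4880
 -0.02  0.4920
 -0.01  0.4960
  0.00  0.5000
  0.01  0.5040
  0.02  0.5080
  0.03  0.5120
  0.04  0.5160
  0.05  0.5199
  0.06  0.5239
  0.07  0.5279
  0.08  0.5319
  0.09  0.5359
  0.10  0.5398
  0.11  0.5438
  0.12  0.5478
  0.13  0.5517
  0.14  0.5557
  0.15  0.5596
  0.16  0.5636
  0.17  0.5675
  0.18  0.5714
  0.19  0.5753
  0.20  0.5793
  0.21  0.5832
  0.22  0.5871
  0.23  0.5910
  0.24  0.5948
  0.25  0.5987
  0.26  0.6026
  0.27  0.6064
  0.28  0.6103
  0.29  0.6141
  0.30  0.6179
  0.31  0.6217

80.04

σ√T = 0.54 × 0.8660 = 0.4677
ln(S/K) + (r − q + σ²/2)T = ln(405/410) + (0.01 − 0.029 + 0.54²/2)·0.75 = -0.0123 + 0.0951 = 0.0828
d₁ = 0.0828 / 0.4677 = 0.1771 ⇒ 0.18
d₂ = d₁ − σ√T = 0.1771 − 0.4677 = -0.2905 ⇒ -0.29
exp(−qT) = exp(−0.029·0.75) = 0.9785;  exp(−rT) = exp(−0.01·0.75) = 0.9925
N(−d₂) = N(0.29) = 0.6141;  N(−d₁) = N(-0.18) = 0.4286
P = 410·0.9925·0.6141 − 405·0.9785·0.4286 = 249.8926 − 169.8510 = 80.0417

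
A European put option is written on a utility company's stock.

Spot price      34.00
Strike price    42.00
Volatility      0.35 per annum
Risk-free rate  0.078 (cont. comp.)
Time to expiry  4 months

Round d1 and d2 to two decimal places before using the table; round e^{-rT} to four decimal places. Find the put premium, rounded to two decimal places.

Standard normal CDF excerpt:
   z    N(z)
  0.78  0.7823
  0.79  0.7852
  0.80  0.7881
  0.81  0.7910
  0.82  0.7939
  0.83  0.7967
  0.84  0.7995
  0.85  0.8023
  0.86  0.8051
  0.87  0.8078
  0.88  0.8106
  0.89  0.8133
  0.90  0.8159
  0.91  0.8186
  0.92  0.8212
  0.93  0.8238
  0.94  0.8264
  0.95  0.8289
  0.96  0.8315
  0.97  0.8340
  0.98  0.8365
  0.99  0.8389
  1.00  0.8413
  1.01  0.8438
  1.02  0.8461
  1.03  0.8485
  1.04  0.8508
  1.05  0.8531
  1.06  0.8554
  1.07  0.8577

T = 0.3333;  σ√T = 0.2021
ln(S/K) + (r + σ²/2)T = ln(34/42) + (0.078 + 0.35²/2)·0.3333 = -0.2113 + 0.0464 = -0.1649
d₁ = -0.1649 / 0.2021 = -0.8160 ≈ -0.82
d₂ = d₁ − σ√T = -0.8160 − 0.2021 = -1.0181 ≈ -1.02
e^(−rT) = e^(−0.078·0.3333) = 0.9743
N(−d₂) = N(1.02) = 0.8461;  N(−d₁) = N(0.82) = 0.7939
P = 42·0.9743·0.8461 − 34·0.7939 = 34.6229 − 26.9926 = 7.6303

7.63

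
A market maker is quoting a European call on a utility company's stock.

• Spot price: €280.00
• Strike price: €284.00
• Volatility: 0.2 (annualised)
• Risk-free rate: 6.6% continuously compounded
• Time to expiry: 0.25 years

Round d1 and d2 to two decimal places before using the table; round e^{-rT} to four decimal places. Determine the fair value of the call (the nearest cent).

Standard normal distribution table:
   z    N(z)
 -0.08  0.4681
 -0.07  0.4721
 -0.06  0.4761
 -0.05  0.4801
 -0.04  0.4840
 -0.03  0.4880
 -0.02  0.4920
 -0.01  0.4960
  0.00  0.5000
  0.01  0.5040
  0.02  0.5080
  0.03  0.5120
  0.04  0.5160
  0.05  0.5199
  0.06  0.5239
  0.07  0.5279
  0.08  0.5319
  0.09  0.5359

€11.49

σ√T = 0.2·√0.25 = 0.1000
d₁ = [ln(280/284) + (0.066 + 0.2²/2)·0.25] / 0.1000 = [-0.0142 + 0.0215] / 0.1000 = 0.0732 → 0.07
d₂ = d₁ − σ√T = 0.0732 − 0.1000 = -0.0268 → -0.03
e^(−rT) = e^(−0.066·0.25) = 0.9836
N(d₁) = N(0.07) = 0.5279;  N(d₂) = N(-0.03) = 0.4880
C = 280·0.5279 − 284·0.9836·0.4880 = 147.8120 − 136.3191 = 11.4929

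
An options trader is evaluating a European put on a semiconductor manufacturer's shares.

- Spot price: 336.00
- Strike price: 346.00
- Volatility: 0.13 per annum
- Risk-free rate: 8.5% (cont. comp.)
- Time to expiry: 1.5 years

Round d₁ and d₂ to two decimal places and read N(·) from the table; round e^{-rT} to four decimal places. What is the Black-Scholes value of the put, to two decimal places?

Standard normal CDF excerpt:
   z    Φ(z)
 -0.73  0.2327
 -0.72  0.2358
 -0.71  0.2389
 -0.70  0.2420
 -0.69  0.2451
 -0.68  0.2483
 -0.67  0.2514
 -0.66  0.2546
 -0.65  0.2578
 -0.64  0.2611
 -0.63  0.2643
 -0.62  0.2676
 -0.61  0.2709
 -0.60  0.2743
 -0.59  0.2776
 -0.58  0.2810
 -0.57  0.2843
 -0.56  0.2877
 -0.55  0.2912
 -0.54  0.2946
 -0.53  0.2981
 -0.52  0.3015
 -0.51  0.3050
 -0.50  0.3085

σ√T = 0.13 × 1.2247 = 0.1592
d₁ = [ln(336/346) + (0.085 + ½·0.13²)·1.5] / (σ√T) = (-0.0293 + 0.1402) / 0.1592 = 0.6962 ≈ 0.70
d₂ = 0.6962 − 0.1592 = 0.5370 ≈ 0.54
exp(−rT) = exp(−0.085·1.5) = 0.8803
N(−d₂) = N(-0.54) = 0.2946;  N(−d₁) = N(-0.70) = 0.2420
P = 346·0.8803·0.2946 − 336·0.2420 = 89.7304 − 81.3120 = 8.4184

8.42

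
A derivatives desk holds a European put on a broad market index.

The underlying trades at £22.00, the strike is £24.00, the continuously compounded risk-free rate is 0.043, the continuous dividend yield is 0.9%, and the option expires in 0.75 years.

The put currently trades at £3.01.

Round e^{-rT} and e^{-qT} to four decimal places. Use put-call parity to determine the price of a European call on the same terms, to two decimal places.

£1.62

exp(−qT) = exp(−0.009·0.75) = 0.9933;  exp(−rT) = exp(−0.043·0.75) = 0.9683
Put-call parity: C − P = S·e^(−qT) − K·e^(−rT) = 22·0.9933 − 24·0.9683 = 21.8526 − 23.2392 = -1.3866
C = P + (C − P) = 3.01 + (-1.3866) = 1.6234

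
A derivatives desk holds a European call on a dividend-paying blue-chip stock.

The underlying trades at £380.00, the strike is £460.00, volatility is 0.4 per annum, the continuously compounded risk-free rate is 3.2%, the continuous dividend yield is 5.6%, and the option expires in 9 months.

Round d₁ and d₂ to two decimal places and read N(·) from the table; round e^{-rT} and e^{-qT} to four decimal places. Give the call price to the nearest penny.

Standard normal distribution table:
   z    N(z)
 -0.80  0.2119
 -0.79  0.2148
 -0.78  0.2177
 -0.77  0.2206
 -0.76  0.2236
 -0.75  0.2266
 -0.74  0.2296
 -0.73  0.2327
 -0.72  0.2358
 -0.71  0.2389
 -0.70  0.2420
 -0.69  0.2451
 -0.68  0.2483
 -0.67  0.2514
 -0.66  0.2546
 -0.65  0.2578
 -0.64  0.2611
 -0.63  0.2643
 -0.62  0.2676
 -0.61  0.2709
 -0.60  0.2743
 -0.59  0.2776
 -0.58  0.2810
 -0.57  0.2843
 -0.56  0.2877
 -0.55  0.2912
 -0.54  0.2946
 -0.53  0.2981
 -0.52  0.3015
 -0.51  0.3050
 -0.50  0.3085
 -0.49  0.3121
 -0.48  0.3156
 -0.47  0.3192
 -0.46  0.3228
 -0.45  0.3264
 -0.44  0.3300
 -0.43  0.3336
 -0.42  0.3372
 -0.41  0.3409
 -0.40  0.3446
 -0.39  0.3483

σ√T = 0.4·√0.75 = 0.3464
ln(S/K) + (r − q + σ²/2)T = ln(380/460) + (0.032 − 0.056 + 0.4²/2)·0.75 = -0.1911 + 0.0420 = -0.1491
d₁ = -0.1491 / 0.3464 = -0.4303 → -0.43
d₂ = d₁ − σ√T = -0.4303 − 0.3464 = -0.7767 → -0.78
e^(−qT) = e^(−0.056·0.75) = 0.9589;  e^(−rT) = e^(−0.032·0.75) = 0.9763
N(d₁) = N(-0.43) = 0.3336;  N(d₂) = N(-0.78) = 0.2177
C = 380·0.9589·0.3336 − 460·0.9763·0.2177 = 121.5578 − 97.7686 = 23.7892

£23.79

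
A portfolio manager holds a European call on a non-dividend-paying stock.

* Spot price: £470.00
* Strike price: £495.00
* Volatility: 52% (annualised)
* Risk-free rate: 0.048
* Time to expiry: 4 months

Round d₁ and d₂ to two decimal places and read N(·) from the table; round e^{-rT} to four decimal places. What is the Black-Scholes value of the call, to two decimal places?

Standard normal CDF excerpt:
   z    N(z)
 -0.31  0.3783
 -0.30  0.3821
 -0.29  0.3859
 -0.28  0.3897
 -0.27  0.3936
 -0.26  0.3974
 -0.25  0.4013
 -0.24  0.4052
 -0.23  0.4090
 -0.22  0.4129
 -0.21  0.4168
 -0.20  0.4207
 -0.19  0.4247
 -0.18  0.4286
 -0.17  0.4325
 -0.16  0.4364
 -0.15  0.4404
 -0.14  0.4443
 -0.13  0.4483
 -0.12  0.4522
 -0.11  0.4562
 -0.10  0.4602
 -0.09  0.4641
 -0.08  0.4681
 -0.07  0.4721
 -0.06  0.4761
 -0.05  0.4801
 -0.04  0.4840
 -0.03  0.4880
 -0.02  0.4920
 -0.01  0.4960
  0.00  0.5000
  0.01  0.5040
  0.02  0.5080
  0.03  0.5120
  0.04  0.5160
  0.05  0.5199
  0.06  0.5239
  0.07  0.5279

£48.91

σ√T = 0.52·√0.3333 = 0.3002
d₁ = [ln(470/495) + (0.048 + ½·0.52²)·0.3333] / (σ√T) = (-0.0518 + 0.0611) / 0.3002 = 0.0308 ⇒ 0.03
d₂ = 0.0308 − 0.3002 = -0.2694 ⇒ -0.27
e^(−rT) = e^(−0.048·0.3333) = 0.9841
N(d₁) = N(0.03) = 0.5120;  N(d₂) = N(-0.27) = 0.3936
C = 470·0.5120 − 495·0.9841·0.3936 = 240.6400 − 191.7342 = 48.9058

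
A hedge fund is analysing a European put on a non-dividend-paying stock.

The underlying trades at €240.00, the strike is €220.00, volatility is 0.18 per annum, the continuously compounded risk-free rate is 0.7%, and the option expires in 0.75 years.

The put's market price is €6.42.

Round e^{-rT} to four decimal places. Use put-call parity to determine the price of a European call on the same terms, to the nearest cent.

e^(−rT) = e^(−0.007·0.75) = 0.9948
Put-call parity: C − P = S − K·e^(−rT) = 240 − 220·0.9948 = 240 − 218.8560 = 21.1440
C = P + (C − P) = 6.42 + (21.1440) = 27.5640

€27.56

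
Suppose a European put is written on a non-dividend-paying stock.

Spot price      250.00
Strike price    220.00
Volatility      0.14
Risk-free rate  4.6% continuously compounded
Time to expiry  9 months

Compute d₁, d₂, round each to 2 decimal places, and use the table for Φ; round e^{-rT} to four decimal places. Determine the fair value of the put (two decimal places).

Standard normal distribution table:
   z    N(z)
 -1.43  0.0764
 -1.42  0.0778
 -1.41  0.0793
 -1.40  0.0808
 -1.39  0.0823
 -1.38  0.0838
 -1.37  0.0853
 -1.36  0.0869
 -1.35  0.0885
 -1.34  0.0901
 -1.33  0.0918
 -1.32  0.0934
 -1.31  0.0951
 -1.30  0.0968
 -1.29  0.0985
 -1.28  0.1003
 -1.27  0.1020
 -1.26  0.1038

σ√T = 0.14·√0.75 = 0.1212
d₁ = [ln(250/220) + (0.046 + ½·0.14²)·0.75] / (σ√T) = (0.1278 + 0.0418) / 0.1212 = 1.3995 ⇒ 1.40
d₂ = 1.3995 − 0.1212 = 1.2783 ⇒ 1.28
e^(−rT) = e^(−0.046·0.75) = 0.9661
P = 220·0.9661·N(-1.28) − 250·N(-1.40) = 220·0.9661·0.1003 − 250·0.0808 = 21.3180 − 20.2000 = 1.1180

1.12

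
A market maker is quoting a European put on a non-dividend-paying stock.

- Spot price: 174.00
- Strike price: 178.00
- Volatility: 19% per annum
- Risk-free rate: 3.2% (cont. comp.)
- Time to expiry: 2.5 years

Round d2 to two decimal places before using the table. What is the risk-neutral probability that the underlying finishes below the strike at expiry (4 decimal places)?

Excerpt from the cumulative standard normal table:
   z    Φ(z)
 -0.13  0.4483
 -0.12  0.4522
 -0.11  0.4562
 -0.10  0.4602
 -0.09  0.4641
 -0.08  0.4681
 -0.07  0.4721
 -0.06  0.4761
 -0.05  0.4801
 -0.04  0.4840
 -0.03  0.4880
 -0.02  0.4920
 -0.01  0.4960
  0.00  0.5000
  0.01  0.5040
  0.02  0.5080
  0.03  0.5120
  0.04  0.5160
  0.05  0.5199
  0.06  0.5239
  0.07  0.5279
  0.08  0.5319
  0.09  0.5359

T = 2.5;  σ√T = 0.3004
ln(S/K) + (r + σ²/2)T = ln(174/178) + (0.032 + 0.19²/2)·2.5 = -0.0227 + 0.1251 = 0.1024
d₁ = 0.1024 / 0.3004 = 0.3408 ≈ 0.34
d₂ = d₁ − σ√T = 0.3408 − 0.3004 = 0.0404 ≈ 0.04
Risk-neutral Pr[S_T < K] = N(−d₂) = N(-0.04) = 0.4840

0.4840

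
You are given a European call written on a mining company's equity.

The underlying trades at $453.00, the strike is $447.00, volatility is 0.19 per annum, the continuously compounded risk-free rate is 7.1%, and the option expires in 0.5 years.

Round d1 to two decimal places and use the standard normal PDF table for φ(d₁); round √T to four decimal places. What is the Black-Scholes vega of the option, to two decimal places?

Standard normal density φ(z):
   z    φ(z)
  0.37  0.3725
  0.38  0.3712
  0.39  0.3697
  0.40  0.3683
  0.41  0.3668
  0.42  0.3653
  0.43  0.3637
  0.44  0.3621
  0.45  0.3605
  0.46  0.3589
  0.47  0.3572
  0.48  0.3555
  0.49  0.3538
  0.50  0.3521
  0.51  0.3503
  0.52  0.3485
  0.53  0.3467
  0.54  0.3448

116.50

σ√T = 0.19 × 0.7071 = 0.1344
d₁ = [ln(453/447) + (0.071 + 0.19²/2)·0.5] / 0.1344 = [0.0133 + 0.0445] / 0.1344 = 0.4307 ⇒ 0.43
√T = √0.5 = 0.7071
φ(d₁) = φ(0.43) = 0.3637
vega = S·φ(d₁)·√T = 453·0.3637·0.7071 = 116.4990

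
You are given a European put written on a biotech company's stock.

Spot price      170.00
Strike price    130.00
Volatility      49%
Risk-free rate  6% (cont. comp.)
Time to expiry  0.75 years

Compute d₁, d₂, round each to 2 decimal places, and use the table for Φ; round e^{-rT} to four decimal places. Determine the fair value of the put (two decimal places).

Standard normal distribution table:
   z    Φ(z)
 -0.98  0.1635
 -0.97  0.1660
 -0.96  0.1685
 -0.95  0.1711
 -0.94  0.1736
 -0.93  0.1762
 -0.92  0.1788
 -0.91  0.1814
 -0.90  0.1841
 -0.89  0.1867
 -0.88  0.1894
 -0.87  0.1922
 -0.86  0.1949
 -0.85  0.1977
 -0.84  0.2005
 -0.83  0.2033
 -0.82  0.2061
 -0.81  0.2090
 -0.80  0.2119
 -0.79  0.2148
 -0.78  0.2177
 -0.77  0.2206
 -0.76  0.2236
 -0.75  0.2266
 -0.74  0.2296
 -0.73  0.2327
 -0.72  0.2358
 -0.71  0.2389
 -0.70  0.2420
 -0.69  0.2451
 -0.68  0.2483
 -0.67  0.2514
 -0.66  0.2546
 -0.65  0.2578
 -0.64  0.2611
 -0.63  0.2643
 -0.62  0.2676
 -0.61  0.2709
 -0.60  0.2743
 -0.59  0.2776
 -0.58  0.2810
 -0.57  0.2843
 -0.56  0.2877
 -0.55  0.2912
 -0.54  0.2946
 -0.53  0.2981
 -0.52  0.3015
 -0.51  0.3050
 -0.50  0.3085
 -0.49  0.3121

7.96

T = 0.75;  σ√T = 0.4244
d₁ = [ln(170/130) + (0.06 + 0.49²/2)·0.75] / 0.4244 = [0.2683 + 0.1350] / 0.4244 = 0.9504 ≈ 0.95
d₂ = d₁ − σ√T = 0.9504 − 0.4244 = 0.5260 ≈ 0.53
exp(−rT) = exp(−0.06·0.75) = 0.9560
P = 130·0.9560·N(-0.53) − 170·N(-0.95) = 130·0.9560·0.2981 − 170·0.1711 = 37.0479 − 29.0870 = 7.9609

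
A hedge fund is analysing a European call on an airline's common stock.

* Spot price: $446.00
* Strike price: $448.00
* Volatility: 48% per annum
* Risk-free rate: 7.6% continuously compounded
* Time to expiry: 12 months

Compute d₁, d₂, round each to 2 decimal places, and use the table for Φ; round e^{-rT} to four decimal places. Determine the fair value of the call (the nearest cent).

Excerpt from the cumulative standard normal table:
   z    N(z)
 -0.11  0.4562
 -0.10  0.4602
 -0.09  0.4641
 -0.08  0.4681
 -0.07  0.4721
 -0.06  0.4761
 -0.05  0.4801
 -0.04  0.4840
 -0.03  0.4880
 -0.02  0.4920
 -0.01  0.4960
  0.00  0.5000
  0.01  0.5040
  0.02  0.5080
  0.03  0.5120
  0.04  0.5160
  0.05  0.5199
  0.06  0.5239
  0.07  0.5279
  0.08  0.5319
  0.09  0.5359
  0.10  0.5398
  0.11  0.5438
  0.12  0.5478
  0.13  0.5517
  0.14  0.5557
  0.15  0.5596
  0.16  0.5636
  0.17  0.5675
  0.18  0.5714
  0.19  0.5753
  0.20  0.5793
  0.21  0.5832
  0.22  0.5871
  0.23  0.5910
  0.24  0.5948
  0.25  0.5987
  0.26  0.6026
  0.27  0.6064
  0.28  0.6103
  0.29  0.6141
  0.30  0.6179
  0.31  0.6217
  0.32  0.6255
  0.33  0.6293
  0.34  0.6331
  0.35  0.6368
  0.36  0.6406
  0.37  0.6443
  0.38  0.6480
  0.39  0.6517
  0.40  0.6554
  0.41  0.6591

σ√T = 0.48·√1 = 0.4800
ln(S/K) + (r + σ²/2)T = ln(446/448) + (0.076 + 0.48²/2)·1 = -0.0045 + 0.1912 = 0.1867
d₁ = 0.1867 / 0.4800 = 0.3890 which rounds to 0.39
d₂ = d₁ − σ√T = 0.3890 − 0.4800 = -0.0910 which rounds to -0.09
e^(−rT) = e^(−0.076·1) = 0.9268
N(d₁) = N(0.39) = 0.6517;  N(d₂) = N(-0.09) = 0.4641
C = 446·0.6517 − 448·0.9268·0.4641 = 290.6582 − 192.6973 = 97.9609

$97.96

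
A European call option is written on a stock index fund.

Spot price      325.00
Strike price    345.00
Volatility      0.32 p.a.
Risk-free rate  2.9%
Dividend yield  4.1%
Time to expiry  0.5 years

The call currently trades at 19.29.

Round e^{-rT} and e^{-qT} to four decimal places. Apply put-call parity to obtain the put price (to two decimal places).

40.92

exp(−qT) = exp(−0.041·0.5) = 0.9797;  exp(−rT) = exp(−0.029·0.5) = 0.9856
Put-call parity: C − P = S·e^(−qT) − K·e^(−rT) = 325·0.9797 − 345·0.9856 = 318.4025 − 340.0320 = -21.6295
P = C − (C − P) = 19.29 − (-21.6295) = 40.9195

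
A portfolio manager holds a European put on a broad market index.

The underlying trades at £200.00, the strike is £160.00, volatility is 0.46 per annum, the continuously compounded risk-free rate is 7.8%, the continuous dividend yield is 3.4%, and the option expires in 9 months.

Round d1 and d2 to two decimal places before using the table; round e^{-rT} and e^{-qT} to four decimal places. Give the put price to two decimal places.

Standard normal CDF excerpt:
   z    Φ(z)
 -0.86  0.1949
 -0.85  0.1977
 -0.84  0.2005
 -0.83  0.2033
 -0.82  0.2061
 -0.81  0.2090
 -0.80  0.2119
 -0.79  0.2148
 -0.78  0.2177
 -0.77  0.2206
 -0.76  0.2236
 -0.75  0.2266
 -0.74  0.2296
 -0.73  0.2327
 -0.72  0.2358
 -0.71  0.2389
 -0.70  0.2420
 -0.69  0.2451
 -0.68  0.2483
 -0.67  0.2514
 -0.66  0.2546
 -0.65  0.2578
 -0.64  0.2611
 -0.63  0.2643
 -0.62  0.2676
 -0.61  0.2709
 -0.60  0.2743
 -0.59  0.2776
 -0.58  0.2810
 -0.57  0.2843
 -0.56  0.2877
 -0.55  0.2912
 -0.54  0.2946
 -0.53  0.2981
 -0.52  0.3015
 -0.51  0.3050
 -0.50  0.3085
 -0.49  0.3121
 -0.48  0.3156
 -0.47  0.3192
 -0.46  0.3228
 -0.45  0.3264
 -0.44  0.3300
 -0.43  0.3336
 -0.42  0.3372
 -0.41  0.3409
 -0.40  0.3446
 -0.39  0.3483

σ√T = 0.46 × 0.8660 = 0.3984
ln(S/K) + (r − q + σ²/2)T = ln(200/160) + (0.078 − 0.034 + 0.46²/2)·0.75 = 0.2231 + 0.1123 = 0.3355
d₁ = 0.3355 / 0.3984 = 0.8422 ≈ 0.84
d₂ = d₁ − σ√T = 0.8422 − 0.3984 = 0.4438 ≈ 0.44
exp(−qT) = exp(−0.034·0.75) = 0.9748;  exp(−rT) = exp(−0.078·0.75) = 0.9432
N(−d₂) = N(-0.44) = 0.3300;  N(−d₁) = N(-0.84) = 0.2005
P = 160·0.9432·0.3300 − 200·0.9748·0.2005 = 49.8010 − 39.0895 = 10.7115

£10.71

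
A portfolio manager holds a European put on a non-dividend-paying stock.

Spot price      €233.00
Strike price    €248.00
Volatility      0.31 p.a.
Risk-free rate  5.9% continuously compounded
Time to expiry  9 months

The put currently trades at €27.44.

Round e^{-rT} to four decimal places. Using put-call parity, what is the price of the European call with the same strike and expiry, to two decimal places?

exp(−rT) = exp(−0.059·0.75) = 0.9567
Put-call parity: C − P = S − K·e^(−rT) = 233 − 248·0.9567 = 233 − 237.2616 = -4.2616
C = P + (C − P) = 27.44 + (-4.2616) = 23.1784

€23.18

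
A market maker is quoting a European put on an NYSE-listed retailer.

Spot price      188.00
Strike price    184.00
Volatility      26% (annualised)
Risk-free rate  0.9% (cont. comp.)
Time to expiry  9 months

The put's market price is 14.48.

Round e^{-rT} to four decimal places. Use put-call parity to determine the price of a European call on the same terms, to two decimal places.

e^(−rT) = e^(−0.009·0.75) = 0.9933
Put-call parity: C − P = S − K·e^(−rT) = 188 − 184·0.9933 = 188 − 182.7672 = 5.2328
C = P + (C − P) = 14.48 + (5.2328) = 19.7128

19.71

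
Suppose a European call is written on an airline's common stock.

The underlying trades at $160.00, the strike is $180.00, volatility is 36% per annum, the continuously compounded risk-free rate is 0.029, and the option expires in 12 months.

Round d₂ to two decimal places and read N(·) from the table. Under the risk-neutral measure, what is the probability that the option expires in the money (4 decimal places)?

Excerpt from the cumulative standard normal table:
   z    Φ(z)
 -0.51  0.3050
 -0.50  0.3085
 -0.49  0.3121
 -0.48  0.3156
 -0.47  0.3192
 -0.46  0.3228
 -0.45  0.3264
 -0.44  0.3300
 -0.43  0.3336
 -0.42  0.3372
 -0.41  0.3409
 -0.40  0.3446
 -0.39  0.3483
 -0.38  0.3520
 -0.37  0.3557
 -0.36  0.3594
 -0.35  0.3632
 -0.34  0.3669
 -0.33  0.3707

0.3336

σ√T = 0.36·√1 = 0.3600
d₁ = [ln(160/180) + (0.029 + 0.36²/2)·1] / 0.3600 = [-0.1178 + 0.0938] / 0.3600 = -0.0666 which rounds to -0.07
d₂ = d₁ − σ√T = -0.0666 − 0.3600 = -0.4266 which rounds to -0.43
Risk-neutral Pr[S_T > K] = N(d₂) = N(-0.43) = 0.3336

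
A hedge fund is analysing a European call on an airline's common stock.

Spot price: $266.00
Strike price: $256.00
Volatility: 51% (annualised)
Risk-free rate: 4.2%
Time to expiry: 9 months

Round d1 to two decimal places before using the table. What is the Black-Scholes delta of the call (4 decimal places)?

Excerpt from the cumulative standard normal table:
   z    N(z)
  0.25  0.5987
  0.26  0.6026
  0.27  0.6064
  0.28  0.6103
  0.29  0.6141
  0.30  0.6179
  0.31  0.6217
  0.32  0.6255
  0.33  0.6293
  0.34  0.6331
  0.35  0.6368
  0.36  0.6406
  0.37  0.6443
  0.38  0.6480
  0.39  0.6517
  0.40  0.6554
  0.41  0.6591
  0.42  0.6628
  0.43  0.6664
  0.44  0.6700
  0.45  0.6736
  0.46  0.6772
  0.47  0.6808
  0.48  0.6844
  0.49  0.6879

T = 0.75;  σ√T = 0.4417
d₁ = [ln(266/256) + (0.042 + 0.51²/2)·0.75] / 0.4417 = [0.0383 + 0.1290] / 0.4417 = 0.3789 ≈ 0.38
N(d₁) = N(0.38) = 0.6480
Δ_call = N(d₁) = 0.6480

0.6480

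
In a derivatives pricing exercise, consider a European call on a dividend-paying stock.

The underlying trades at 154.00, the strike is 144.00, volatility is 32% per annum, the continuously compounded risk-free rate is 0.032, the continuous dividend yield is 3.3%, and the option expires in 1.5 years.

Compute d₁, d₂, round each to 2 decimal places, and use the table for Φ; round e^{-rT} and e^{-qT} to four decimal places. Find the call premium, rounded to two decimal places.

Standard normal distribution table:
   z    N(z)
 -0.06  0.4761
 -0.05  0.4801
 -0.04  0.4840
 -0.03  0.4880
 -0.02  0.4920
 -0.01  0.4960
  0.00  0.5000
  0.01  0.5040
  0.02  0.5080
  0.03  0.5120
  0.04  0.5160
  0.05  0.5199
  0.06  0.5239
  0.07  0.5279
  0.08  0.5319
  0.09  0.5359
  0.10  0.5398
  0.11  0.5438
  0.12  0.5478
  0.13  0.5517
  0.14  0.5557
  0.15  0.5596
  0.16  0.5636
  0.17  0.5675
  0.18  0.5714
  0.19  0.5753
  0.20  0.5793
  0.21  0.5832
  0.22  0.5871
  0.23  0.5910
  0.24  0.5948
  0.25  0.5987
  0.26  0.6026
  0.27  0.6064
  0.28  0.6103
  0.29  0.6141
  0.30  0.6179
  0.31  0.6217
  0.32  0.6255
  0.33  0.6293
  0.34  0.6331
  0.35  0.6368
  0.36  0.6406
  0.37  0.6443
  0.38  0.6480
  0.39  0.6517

26.91

σ√T = 0.32 × 1.2247 = 0.3919
ln(S/K) + (r − q + σ²/2)T = ln(154/144) + (0.032 − 0.033 + 0.32²/2)·1.5 = 0.0671 + 0.0753 = 0.1424
d₁ = 0.1424 / 0.3919 = 0.3634 → 0.36
d₂ = d₁ − σ√T = 0.3634 − 0.3919 = -0.0285 → -0.03
e^(−qT) = e^(−0.033·1.5) = 0.9517;  e^(−rT) = e^(−0.032·1.5) = 0.9531
N(d₁) = N(0.36) = 0.6406;  N(d₂) = N(-0.03) = 0.4880
C = 154·0.9517·0.6406 − 144·0.9531·0.4880 = 93.8875 − 66.9762 = 26.9112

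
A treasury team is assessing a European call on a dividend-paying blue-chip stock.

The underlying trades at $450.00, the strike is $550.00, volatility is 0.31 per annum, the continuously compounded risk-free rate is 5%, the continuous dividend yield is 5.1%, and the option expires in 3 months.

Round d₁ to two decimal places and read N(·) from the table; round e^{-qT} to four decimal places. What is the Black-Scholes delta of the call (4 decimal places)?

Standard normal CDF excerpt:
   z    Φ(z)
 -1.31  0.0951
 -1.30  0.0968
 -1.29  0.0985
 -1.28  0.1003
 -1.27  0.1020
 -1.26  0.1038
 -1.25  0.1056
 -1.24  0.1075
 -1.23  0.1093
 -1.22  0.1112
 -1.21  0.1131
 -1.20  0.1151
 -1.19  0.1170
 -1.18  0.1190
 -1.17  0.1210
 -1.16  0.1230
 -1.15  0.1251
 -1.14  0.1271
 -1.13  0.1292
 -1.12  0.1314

σ√T = 0.31·√0.25 = 0.1550
d₁ = [ln(450/550) + (0.05 − 0.051 + 0.31²/2)·0.25] / 0.1550 = [-0.2007 + 0.0118] / 0.1550 = -1.2188 → -1.22
N(d₁) = N(-1.22) = 0.1112
Δ_call = e^(−qT)·N(d₁) = 0.9873·0.1112 = 0.1098

0.1098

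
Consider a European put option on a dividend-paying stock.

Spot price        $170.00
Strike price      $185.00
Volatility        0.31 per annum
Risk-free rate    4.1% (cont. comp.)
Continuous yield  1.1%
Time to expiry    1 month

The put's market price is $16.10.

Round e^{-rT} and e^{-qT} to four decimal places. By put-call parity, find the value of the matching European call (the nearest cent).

e^(−qT) = e^(−0.011·0.08333) = 0.9991;  e^(−rT) = e^(−0.041·0.08333) = 0.9966
Put-call parity: C − P = S·e^(−qT) − K·e^(−rT) = 170·0.9991 − 185·0.9966 = 169.8470 − 184.3710 = -14.5240
C = P + (C − P) = 16.10 + (-14.5240) = 1.5760

$1.58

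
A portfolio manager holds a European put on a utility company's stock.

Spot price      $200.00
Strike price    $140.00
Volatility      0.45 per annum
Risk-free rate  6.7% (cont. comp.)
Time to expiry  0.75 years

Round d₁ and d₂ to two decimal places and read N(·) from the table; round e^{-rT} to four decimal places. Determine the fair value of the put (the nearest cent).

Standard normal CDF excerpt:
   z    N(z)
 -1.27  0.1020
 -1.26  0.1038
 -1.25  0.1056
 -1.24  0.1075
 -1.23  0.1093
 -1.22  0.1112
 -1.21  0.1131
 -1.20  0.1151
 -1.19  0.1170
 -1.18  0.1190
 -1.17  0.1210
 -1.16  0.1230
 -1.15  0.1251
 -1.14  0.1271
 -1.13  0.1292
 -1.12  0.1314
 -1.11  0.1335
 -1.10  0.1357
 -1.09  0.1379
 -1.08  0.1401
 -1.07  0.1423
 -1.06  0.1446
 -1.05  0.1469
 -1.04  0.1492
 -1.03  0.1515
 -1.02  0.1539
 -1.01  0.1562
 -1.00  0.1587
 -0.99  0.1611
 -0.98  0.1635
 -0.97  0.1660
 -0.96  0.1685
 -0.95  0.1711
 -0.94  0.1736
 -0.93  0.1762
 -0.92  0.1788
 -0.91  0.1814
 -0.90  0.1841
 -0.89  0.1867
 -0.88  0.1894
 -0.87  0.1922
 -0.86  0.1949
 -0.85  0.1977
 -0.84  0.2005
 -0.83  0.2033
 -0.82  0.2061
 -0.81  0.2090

$4.82

σ√T = 0.45 × 0.8660 = 0.3897
d₁ = [ln(200/140) + (0.067 + ½·0.45²)·0.75] / (σ√T) = (0.3567 + 0.1262) / 0.3897 = 1.2390 which rounds to 1.24
d₂ = 1.2390 − 0.3897 = 0.8493 which rounds to 0.85
e^(−rT) = e^(−0.067·0.75) = 0.9510
N(−d₂) = N(-0.85) = 0.1977;  N(−d₁) = N(-1.24) = 0.1075
P = 140·0.9510·0.1977 − 200·0.1075 = 26.3218 − 21.5000 = 4.8218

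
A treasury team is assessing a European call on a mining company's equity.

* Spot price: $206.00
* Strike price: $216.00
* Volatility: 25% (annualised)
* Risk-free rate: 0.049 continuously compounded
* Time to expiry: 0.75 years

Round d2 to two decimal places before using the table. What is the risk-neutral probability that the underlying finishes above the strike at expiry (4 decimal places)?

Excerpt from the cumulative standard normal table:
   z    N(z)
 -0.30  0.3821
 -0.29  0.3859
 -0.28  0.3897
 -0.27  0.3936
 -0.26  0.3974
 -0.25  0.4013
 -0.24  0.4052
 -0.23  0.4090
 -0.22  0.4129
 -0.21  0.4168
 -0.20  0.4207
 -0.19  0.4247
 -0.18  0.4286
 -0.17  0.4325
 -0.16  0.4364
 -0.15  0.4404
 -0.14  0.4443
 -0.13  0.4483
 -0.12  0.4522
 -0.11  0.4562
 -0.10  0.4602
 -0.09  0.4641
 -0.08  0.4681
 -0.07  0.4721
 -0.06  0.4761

0.4364

σ√T = 0.25·√0.75 = 0.2165
d₁ = [ln(206/216) + (0.049 + ½·0.25²)·0.75] / (σ√T) = (-0.0474 + 0.0602) / 0.2165 = 0.0591 ≈ 0.06
d₂ = 0.0591 − 0.2165 = -0.1575 ≈ -0.16
Risk-neutral Pr[S_T > K] = N(d₂) = N(-0.16) = 0.4364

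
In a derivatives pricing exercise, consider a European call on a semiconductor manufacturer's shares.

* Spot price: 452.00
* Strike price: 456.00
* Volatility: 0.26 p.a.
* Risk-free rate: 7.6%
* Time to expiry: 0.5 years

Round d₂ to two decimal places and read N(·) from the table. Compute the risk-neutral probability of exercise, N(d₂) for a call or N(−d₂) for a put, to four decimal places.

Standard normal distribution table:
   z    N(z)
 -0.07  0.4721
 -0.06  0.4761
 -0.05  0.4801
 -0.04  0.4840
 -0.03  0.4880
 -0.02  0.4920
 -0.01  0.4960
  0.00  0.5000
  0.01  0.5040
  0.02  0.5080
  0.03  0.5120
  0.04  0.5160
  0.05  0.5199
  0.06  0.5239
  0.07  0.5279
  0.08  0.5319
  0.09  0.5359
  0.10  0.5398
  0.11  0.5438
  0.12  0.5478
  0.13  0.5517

0.5279

σ√T = 0.26 × 0.7071 = 0.1838
d₁ = [ln(452/456) + (0.076 + 0.26²/2)·0.5] / 0.1838 = [-0.0088 + 0.0549] / 0.1838 = 0.2507 → 0.25
d₂ = d₁ − σ√T = 0.2507 − 0.1838 = 0.0668 → 0.07
Risk-neutral Pr[S_T > K] = N(d₂) = N(0.07) = 0.5279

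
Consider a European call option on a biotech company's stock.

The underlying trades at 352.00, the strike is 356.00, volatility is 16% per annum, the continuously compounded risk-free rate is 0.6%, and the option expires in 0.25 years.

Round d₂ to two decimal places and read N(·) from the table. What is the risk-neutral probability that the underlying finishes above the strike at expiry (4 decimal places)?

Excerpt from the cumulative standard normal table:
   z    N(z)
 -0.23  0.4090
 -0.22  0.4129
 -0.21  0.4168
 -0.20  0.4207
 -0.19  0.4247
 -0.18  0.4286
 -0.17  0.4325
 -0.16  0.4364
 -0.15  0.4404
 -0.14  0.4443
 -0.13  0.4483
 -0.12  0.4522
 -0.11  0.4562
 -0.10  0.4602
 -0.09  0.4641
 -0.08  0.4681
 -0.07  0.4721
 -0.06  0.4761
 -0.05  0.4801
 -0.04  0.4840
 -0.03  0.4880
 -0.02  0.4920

T = 0.25;  σ√T = 0.0800
d₁ = [ln(352/356) + (0.006 + 0.16²/2)·0.25] / 0.0800 = [-0.0113 + 0.0047] / 0.0800 = -0.0825 ⇒ -0.08
d₂ = d₁ − σ√T = -0.0825 − 0.0800 = -0.1625 ⇒ -0.16
Pr(exercise) under Q = N(d₂) = 0.4364

0.4364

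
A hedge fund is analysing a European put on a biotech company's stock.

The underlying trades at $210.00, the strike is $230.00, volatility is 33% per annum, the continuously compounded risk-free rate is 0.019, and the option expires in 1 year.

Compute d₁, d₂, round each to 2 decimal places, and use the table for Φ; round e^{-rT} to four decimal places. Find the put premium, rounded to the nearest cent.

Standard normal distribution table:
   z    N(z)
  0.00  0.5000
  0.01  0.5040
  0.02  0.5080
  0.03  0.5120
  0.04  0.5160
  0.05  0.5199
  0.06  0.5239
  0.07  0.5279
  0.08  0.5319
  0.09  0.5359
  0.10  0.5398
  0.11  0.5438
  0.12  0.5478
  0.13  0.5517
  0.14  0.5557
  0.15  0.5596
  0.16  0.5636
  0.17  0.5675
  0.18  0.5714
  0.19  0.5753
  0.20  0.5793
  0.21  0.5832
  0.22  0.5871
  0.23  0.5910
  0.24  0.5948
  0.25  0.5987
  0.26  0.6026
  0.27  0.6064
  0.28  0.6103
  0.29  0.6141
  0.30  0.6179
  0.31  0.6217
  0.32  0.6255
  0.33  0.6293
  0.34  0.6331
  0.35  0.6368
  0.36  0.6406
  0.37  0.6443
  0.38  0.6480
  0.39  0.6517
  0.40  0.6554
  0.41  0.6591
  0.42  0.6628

σ√T = 0.33 × 1.0000 = 0.3300
d₁ = [ln(210/230) + (0.019 + ½·0.33²)·1] / (σ√T) = (-0.0910 + 0.0735) / 0.3300 = -0.0531 ⇒ -0.05
d₂ = -0.0531 − 0.3300 = -0.3831 ⇒ -0.38
exp(−rT) = exp(−0.019·1) = 0.9812
N(−d₂) = N(0.38) = 0.6480;  N(−d₁) = N(0.05) = 0.5199
P = 230·0.9812·0.6480 − 210·0.5199 = 146.2380 − 109.1790 = 37.0590

$37.06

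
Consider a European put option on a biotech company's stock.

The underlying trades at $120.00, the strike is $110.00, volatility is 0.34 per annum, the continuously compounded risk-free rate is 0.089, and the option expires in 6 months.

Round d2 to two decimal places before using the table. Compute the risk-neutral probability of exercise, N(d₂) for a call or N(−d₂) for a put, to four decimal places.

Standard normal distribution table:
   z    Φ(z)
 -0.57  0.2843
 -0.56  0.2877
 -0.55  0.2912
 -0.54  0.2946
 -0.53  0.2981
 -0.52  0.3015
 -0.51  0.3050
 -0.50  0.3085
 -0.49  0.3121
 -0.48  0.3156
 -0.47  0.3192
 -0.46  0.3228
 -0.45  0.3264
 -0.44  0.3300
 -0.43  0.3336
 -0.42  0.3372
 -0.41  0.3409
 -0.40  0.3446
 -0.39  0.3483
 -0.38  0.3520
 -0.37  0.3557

0.3336

σ√T = 0.34 × 0.7071 = 0.2404
ln(S/K) + (r + σ²/2)T = ln(120/110) + (0.089 + 0.34²/2)·0.5 = 0.0870 + 0.0734 = 0.1604
d₁ = 0.1604 / 0.2404 = 0.6672 which rounds to 0.67
d₂ = d₁ − σ√T = 0.6672 − 0.2404 = 0.4268 which rounds to 0.43
Pr(exercise) under Q = N(−d₂) = N(-0.43) = 0.3336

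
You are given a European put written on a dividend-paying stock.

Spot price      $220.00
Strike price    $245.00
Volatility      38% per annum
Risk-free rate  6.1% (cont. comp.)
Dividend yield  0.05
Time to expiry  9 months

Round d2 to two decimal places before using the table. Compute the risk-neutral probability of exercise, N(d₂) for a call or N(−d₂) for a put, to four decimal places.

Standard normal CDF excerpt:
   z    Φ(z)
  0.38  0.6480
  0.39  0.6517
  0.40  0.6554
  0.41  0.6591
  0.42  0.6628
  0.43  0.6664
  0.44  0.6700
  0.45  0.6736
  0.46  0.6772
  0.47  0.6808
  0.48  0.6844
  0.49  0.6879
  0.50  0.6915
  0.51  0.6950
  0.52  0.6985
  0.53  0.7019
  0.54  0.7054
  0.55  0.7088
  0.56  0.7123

T = 0.75;  σ√T = 0.3291
d₁ = [ln(220/245) + (0.061 − 0.05 + 0.38²/2)·0.75] / 0.3291 = [-0.1076 + 0.0624] / 0.3291 = -0.1374 ⇒ -0.14
d₂ = d₁ − σ√T = -0.1374 − 0.3291 = -0.4665 ⇒ -0.47
Risk-neutral Pr[S_T < K] = N(−d₂) = N(0.47) = 0.6808

0.6808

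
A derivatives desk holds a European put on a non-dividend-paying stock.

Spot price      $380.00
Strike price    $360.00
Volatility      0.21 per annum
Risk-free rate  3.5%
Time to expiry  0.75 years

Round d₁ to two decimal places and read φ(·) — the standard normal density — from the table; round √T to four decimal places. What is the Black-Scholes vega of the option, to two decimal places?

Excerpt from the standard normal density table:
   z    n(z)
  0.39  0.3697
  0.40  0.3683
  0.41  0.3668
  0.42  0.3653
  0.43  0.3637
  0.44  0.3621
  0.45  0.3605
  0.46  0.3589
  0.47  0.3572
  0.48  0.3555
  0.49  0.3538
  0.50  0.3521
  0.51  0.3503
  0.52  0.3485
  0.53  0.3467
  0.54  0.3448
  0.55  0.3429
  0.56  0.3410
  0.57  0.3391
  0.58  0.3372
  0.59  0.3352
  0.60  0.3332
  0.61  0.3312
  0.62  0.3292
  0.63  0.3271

114.09

σ√T = 0.21·√0.75 = 0.1819
d₁ = [ln(380/360) + (0.035 + 0.21²/2)·0.75] / 0.1819 = [0.0541 + 0.0428] / 0.1819 = 0.5326 ≈ 0.53
√T = √0.75 = 0.8660
φ(d₁) = φ(0.53) = 0.3467
vega = S·φ(d₁)·√T = 380·0.3467·0.8660 = 114.0920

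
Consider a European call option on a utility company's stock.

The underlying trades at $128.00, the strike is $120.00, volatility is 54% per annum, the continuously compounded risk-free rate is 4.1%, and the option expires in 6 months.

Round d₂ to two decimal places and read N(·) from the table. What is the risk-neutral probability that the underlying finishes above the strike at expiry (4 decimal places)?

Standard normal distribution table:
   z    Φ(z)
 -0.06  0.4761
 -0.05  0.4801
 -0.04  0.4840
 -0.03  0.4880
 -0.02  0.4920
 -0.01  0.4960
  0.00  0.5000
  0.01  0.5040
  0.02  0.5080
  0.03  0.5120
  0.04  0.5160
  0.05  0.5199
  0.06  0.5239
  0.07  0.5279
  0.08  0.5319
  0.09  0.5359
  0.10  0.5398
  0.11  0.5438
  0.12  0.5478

0.5120

T = 0.5;  σ√T = 0.3818
d₁ = [ln(128/120) + (0.041 + ½·0.54²)·0.5] / (σ√T) = (0.0645 + 0.0934) / 0.3818 = 0.4136 which rounds to 0.41
d₂ = 0.4136 − 0.3818 = 0.0318 which rounds to 0.03
Risk-neutral Pr[S_T > K] = N(d₂) = N(0.03) = 0.5120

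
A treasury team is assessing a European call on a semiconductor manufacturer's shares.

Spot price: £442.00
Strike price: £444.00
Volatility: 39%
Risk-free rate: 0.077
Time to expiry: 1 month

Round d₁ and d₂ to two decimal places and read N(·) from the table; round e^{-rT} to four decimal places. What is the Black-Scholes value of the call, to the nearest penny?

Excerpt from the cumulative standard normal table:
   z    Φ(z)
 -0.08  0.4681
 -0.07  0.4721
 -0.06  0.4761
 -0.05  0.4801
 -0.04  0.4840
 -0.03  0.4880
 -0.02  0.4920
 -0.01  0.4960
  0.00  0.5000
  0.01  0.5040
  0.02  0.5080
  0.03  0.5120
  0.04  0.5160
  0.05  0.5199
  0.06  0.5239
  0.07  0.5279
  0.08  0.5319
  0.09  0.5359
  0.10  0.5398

T = 0.08333;  σ√T = 0.1126
ln(S/K) + (r + σ²/2)T = ln(442/444) + (0.077 + 0.39²/2)·0.08333 = -0.0045 + 0.0128 = 0.0082
d₁ = 0.0082 / 0.1126 = 0.0732 ⇒ 0.07
d₂ = d₁ − σ√T = 0.0732 − 0.1126 = -0.0394 ⇒ -0.04
exp(−rT) = exp(−0.077·0.08333) = 0.9936
N(d₁) = N(0.07) = 0.5279;  N(d₂) = N(-0.04) = 0.4840
C = 442·0.5279 − 444·0.9936·0.4840 = 233.3318 − 213.5207 = 19.8111

£19.81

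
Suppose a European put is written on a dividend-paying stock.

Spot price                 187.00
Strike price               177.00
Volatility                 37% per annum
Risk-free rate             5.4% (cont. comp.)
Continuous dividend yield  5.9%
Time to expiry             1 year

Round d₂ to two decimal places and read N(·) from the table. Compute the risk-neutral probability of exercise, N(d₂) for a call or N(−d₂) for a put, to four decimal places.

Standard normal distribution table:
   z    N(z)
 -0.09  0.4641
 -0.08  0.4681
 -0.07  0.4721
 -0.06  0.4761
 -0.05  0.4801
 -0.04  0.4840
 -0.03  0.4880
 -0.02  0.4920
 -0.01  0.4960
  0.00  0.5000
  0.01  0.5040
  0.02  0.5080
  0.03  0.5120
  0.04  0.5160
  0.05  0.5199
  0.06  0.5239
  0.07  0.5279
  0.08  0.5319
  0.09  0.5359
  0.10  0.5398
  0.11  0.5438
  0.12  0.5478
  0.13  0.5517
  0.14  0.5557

0.5199

σ√T = 0.37·√1 = 0.3700
ln(S/K) + (r − q + σ²/2)T = ln(187/177) + (0.054 − 0.059 + 0.37²/2)·1 = 0.0550 + 0.0635 = 0.1184
d₁ = 0.1184 / 0.3700 = 0.3200 ⇒ 0.32
d₂ = d₁ − σ√T = 0.3200 − 0.3700 = -0.0500 ⇒ -0.05
Pr(exercise) under Q = N(−d₂) = N(0.05) = 0.5199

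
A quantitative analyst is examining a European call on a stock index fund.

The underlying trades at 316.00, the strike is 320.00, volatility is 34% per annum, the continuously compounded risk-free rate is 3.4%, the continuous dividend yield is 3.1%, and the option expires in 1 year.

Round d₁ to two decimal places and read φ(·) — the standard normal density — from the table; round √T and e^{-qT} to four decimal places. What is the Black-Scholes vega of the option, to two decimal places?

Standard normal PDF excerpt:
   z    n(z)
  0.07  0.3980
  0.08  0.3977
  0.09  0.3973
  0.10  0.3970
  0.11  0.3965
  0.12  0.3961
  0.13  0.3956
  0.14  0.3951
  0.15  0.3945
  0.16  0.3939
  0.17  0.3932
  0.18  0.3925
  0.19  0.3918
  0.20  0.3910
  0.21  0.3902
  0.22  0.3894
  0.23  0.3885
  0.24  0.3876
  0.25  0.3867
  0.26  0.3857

σ√T = 0.34·√1 = 0.3400
d₁ = [ln(316/320) + (0.034 − 0.031 + 0.34²/2)·1] / 0.3400 = [-0.0126 + 0.0608] / 0.3400 = 0.1418 ⇒ 0.14
√T = √1 = 1.0000
φ(d₁) = φ(0.14) = 0.3951
e^(−qT) = e^(−0.031·1) = 0.9695
vega = S·e^(−qT)·φ(d₁)·√T = 316·0.9695·0.3951·1.0000 = 121.0436
(Vega is the same for a European call and put with the same parameters.)

121.04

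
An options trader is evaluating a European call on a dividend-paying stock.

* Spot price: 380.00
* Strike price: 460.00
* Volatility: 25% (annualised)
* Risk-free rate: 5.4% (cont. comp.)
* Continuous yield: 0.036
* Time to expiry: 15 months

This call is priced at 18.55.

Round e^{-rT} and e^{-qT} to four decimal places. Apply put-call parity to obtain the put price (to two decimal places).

e^(−qT) = e^(−0.036·1.25) = 0.9560;  e^(−rT) = e^(−0.054·1.25) = 0.9347
Put-call parity: C − P = S·e^(−qT) − K·e^(−rT) = 380·0.9560 − 460·0.9347 = 363.2800 − 429.9620 = -66.6820
P = C − (C − P) = 18.55 − (-66.6820) = 85.2320

85.23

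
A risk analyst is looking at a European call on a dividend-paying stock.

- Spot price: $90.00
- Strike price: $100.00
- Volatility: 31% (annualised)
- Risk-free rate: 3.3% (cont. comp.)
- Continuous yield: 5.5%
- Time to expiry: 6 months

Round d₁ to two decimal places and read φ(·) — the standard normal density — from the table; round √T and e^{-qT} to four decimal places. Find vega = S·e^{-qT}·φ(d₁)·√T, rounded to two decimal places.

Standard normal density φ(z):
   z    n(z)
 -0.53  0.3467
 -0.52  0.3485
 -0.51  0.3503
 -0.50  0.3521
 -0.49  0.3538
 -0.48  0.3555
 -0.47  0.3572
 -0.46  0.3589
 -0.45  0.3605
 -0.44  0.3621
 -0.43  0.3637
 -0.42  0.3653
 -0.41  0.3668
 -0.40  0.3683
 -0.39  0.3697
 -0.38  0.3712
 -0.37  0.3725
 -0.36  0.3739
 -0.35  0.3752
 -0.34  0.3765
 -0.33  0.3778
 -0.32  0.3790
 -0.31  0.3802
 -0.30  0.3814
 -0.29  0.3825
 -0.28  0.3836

σ√T = 0.31·√0.5 = 0.2192
d₁ = [ln(90/100) + (0.033 − 0.055 + ½·0.31²)·0.5] / (σ√T) = (-0.1054 + 0.0130) / 0.2192 = -0.4212 ⇒ -0.42
√T = √0.5 = 0.7071
φ(d₁) = φ(-0.42) = 0.3653
exp(−qT) = exp(−0.055·0.5) = 0.9729
vega = S·exp(−qT)·φ(d₁)·√T = 90·0.9729·0.3653·0.7071 = 22.6173
(The put has the same vega.)

22.62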